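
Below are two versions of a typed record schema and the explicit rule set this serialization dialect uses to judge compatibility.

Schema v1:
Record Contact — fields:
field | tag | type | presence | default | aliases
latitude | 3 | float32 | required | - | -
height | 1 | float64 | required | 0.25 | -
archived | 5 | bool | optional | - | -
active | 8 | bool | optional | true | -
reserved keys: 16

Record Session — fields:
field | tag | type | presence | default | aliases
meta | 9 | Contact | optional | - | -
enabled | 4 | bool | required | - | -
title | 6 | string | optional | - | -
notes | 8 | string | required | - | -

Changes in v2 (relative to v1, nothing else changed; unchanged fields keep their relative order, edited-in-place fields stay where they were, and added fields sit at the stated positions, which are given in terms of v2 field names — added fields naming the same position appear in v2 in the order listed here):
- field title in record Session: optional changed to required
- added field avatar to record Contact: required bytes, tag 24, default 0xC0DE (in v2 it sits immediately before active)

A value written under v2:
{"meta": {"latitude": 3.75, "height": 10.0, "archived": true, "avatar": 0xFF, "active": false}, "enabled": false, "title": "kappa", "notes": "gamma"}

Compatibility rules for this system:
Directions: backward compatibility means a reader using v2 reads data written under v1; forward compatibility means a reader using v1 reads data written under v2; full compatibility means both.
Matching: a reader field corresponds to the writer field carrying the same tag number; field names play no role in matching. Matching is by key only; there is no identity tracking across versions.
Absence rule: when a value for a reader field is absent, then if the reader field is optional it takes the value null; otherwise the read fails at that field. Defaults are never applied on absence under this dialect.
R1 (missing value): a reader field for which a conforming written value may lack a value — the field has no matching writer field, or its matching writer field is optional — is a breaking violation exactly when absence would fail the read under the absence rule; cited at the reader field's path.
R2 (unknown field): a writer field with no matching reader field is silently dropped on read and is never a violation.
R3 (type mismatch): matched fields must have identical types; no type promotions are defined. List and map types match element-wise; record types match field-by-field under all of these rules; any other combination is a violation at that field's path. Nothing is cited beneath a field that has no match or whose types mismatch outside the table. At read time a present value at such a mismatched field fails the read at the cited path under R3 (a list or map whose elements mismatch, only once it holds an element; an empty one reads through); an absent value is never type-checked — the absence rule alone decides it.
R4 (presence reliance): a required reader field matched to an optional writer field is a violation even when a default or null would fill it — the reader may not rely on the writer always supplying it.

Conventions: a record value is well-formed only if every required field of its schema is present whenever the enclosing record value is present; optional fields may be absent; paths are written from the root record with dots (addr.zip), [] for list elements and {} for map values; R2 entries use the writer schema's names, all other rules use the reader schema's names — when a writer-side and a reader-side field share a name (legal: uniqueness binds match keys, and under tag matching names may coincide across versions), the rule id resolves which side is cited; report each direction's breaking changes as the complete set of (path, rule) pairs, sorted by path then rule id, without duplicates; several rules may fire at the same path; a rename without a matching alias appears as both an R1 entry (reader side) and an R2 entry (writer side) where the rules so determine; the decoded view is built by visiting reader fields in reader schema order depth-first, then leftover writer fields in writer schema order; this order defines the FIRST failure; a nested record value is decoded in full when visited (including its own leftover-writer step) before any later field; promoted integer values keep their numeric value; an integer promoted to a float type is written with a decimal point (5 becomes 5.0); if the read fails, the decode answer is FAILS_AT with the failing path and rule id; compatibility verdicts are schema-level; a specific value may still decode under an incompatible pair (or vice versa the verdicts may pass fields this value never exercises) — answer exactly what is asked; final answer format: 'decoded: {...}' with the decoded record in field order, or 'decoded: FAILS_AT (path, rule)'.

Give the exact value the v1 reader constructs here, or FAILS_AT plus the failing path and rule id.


the writer's type comes first in each Session pair
migrating the Session value to v1:
  meta.latitude := 3.75
  meta.height := 10.0
  meta.archived := true
  meta.active := false
  writer meta.avatar: no reader field; dropped
  enabled := false
  title := "kappa"
  notes := "gamma"
  => decoded: {"meta": {"latitude": 3.75, "height": 10.0, "archived": true, "active": false}, "enabled": false, "title": "kappa", "notes": "gamma"}
remaining Session differences; none change what is asked:
  field title in record Session: optional changed to required -> shifts the Session verdicts, not this decode
  added field avatar to record Contact: required bytes, tag 24, default 0xC0DE (in v2 it sits immediately before active) -> shifts the Session verdicts, not this decode

decoded: {"meta": {"latitude": 3.75, "height": 10.0, "archived": true, "active": false}, "enabled": false, "title": "kappa", "notes": "gamma"}


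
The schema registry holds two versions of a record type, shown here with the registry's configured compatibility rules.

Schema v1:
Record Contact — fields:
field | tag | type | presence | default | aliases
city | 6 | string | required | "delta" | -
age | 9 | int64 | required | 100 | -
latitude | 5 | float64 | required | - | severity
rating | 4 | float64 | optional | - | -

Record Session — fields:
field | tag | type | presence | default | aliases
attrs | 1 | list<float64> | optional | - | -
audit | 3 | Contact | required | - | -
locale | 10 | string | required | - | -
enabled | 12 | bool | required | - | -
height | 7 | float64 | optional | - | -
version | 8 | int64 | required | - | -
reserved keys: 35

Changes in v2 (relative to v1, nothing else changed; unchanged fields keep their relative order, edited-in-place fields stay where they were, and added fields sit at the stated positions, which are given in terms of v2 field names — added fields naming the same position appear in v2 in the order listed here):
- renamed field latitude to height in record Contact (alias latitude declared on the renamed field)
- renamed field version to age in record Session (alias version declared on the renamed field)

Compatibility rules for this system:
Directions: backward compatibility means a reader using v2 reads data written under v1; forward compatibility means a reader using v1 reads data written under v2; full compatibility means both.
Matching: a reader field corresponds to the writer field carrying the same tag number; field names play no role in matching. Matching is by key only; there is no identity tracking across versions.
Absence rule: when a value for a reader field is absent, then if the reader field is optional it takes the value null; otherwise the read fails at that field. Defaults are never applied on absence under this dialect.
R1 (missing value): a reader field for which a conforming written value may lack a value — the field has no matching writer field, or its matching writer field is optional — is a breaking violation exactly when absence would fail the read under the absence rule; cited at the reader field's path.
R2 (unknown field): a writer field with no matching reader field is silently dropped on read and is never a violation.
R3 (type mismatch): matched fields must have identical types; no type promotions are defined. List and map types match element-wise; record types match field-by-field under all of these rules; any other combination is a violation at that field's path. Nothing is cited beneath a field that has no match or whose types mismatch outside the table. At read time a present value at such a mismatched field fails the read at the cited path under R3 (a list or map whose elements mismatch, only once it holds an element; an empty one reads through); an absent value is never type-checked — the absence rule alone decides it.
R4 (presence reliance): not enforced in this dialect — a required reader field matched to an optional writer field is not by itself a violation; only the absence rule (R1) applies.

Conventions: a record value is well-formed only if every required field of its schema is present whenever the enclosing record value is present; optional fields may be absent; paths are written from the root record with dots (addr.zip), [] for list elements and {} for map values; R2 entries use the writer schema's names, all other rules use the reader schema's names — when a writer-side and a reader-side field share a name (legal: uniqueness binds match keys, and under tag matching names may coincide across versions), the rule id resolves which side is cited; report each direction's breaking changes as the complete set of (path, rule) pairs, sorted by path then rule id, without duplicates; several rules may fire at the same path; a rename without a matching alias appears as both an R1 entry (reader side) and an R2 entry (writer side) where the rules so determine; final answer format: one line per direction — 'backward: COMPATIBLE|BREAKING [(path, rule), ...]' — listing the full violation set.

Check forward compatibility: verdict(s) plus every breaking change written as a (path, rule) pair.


in Session below, arrows point writer -> reader
forward on Session — v1 reading data written by v2:
  attrs <- attrs (list<float64> -> list<float64>, writer optional)
  audit <- audit (Contact -> Contact, writer required)
  locale <- locale (string -> string, writer required)
  enabled <- enabled (bool -> bool, writer required)
  height <- height (float64 -> float64, writer optional)
  version <- age (int64 -> int64, writer required)
  audit.city <- audit.city (string -> string, writer required)
  audit.age <- audit.age (int64 -> int64, writer required)
  audit.latitude <- audit.height (float64 -> float64, writer required)
  audit.rating <- audit.rating (float64 -> float64, writer optional)
  => no violations; forward on Session: COMPATIBLE
the other Session changes do not affect what is asked:
  renamed field latitude to height in record Contact (alias latitude declared on the renamed field) -> no rule fires on it in Session's dialect; the asked verdict holds
  renamed field version to age in record Session (alias version declared on the renamed field) -> no rule fires on it in Session's dialect; the asked verdict holds

forward: COMPATIBLE []


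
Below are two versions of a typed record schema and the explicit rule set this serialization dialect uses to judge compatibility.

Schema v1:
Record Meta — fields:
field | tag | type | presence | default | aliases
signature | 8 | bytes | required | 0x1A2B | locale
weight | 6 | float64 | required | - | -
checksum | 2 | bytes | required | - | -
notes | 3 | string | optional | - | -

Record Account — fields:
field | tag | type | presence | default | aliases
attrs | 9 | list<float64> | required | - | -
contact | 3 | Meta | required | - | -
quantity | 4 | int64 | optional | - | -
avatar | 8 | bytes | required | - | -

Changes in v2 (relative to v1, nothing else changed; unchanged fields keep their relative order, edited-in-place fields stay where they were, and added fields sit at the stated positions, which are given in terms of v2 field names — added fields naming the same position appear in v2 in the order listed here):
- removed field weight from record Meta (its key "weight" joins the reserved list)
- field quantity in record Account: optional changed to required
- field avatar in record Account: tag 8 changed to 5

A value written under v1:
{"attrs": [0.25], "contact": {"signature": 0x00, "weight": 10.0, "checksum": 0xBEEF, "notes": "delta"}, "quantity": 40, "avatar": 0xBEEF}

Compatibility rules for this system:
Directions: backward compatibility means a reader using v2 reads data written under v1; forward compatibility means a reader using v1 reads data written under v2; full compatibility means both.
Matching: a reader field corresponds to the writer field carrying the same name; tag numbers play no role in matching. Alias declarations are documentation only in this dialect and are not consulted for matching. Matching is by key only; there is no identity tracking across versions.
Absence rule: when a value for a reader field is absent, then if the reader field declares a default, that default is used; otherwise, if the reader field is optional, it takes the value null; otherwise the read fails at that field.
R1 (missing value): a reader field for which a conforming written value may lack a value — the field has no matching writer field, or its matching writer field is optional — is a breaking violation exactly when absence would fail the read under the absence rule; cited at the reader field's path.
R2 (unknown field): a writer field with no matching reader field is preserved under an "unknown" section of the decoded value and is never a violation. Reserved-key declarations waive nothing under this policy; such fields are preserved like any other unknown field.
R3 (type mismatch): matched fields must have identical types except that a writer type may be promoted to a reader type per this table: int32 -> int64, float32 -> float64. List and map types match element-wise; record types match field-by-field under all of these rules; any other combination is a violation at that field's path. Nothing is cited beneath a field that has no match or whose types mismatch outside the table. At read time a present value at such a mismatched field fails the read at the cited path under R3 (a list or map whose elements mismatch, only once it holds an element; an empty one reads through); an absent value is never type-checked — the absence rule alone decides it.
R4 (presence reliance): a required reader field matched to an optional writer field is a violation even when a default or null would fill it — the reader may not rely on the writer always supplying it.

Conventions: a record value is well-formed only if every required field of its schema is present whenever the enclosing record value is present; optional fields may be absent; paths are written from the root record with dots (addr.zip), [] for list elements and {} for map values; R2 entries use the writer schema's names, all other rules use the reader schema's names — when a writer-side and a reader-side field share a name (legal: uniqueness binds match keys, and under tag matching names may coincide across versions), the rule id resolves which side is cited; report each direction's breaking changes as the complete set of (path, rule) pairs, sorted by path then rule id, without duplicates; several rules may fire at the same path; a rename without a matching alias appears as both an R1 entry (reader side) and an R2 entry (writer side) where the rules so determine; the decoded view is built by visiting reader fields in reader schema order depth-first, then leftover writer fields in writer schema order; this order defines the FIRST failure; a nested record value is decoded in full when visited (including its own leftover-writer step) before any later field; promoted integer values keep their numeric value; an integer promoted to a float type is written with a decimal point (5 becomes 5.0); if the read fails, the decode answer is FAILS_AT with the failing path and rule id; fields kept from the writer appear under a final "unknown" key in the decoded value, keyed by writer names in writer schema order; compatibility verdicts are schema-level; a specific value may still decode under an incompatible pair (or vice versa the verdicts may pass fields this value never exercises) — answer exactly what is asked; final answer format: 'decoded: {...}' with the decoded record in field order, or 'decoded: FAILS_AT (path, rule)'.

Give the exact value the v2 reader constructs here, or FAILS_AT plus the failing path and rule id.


arrows below run writer -> reader for Account
decode (reader v2):
  attrs := [0.25]
  contact.signature := 0x00
  contact.checksum := 0xBEEF
  contact.notes := "delta"
  writer contact.weight: kept under "unknown"
  quantity := 40
  avatar := 0xBEEF
  => decoded: {"attrs": [0.25], "contact": {"signature": 0x00, "checksum": 0xBEEF, "notes": "delta", "unknown": {"weight": 10.0}}, "quantity": 40, "avatar": 0xBEEF}
the other Account changes do not affect what is asked:
  field quantity in record Account: optional changed to required -> affects the rule determinations only; this particular Account value decodes identically
  field avatar in record Account: tag 8 changed to 5 -> inert under this dialect — no rule fires on Account and the result does not move

decoded: {"attrs": [0.25], "contact": {"signature": 0x00, "checksum": 0xBEEF, "notes": "delta", "unknown": {"weight": 10.0}}, "quantity": 40, "avatar": 0xBEEF}


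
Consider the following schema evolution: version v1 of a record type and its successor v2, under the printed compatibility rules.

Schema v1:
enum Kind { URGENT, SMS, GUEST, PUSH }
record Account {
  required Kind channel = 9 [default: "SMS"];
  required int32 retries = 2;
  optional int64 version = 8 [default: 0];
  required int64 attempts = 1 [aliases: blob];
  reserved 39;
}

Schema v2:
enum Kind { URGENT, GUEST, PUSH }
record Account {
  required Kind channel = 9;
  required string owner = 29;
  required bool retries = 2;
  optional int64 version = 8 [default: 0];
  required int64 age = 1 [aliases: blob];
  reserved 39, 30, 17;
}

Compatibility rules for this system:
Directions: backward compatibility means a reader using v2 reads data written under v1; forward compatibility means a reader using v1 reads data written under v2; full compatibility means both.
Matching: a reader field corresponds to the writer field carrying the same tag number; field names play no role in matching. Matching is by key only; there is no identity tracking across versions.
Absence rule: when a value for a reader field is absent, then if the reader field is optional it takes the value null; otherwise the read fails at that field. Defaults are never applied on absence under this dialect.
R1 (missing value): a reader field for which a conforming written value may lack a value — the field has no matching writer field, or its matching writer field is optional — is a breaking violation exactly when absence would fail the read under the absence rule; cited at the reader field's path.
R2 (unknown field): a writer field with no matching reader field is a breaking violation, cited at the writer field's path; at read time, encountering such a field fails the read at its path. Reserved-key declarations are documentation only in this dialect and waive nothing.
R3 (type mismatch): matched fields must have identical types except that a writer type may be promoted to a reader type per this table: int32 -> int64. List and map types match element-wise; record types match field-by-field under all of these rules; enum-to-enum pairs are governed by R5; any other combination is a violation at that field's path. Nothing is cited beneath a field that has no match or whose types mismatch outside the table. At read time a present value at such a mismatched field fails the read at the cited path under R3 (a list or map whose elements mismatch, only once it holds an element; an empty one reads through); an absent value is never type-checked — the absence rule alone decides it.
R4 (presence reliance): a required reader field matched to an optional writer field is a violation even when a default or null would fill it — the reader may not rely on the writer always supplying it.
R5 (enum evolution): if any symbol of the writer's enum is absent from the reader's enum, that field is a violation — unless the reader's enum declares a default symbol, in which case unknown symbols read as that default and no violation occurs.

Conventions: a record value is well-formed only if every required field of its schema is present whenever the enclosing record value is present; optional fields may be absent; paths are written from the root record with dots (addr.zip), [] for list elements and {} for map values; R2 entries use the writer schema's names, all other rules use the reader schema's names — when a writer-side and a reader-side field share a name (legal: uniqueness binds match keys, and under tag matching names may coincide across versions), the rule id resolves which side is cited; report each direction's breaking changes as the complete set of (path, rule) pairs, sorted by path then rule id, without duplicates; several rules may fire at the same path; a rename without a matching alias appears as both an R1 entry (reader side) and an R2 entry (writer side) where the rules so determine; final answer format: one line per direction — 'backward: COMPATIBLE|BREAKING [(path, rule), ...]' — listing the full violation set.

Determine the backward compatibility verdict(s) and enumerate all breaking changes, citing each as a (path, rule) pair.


each type pair in Account: writer, then reader
checking backward for Account: reader v2 against writer v1:
  Kind -> Kind, writer required: channel aligns to channel
  no writer field matches reader owner
  int32 -> bool, writer required: retries aligns to retries
  int64 -> int64, writer optional: version aligns to version
  int64 -> int64, writer required: age aligns to attempts
  violation R5 at channel
  violation R1 at owner
  violation R3 at retries
  backward on Account therefore BREAKING (3)
diffs on Account not affecting the asked answer:
  renamed field attempts to age in record Account -> fires no rule on Account, leaving the asked answer as it is

backward: BREAKING [(channel, R5), (owner, R1), (retries, R3)]


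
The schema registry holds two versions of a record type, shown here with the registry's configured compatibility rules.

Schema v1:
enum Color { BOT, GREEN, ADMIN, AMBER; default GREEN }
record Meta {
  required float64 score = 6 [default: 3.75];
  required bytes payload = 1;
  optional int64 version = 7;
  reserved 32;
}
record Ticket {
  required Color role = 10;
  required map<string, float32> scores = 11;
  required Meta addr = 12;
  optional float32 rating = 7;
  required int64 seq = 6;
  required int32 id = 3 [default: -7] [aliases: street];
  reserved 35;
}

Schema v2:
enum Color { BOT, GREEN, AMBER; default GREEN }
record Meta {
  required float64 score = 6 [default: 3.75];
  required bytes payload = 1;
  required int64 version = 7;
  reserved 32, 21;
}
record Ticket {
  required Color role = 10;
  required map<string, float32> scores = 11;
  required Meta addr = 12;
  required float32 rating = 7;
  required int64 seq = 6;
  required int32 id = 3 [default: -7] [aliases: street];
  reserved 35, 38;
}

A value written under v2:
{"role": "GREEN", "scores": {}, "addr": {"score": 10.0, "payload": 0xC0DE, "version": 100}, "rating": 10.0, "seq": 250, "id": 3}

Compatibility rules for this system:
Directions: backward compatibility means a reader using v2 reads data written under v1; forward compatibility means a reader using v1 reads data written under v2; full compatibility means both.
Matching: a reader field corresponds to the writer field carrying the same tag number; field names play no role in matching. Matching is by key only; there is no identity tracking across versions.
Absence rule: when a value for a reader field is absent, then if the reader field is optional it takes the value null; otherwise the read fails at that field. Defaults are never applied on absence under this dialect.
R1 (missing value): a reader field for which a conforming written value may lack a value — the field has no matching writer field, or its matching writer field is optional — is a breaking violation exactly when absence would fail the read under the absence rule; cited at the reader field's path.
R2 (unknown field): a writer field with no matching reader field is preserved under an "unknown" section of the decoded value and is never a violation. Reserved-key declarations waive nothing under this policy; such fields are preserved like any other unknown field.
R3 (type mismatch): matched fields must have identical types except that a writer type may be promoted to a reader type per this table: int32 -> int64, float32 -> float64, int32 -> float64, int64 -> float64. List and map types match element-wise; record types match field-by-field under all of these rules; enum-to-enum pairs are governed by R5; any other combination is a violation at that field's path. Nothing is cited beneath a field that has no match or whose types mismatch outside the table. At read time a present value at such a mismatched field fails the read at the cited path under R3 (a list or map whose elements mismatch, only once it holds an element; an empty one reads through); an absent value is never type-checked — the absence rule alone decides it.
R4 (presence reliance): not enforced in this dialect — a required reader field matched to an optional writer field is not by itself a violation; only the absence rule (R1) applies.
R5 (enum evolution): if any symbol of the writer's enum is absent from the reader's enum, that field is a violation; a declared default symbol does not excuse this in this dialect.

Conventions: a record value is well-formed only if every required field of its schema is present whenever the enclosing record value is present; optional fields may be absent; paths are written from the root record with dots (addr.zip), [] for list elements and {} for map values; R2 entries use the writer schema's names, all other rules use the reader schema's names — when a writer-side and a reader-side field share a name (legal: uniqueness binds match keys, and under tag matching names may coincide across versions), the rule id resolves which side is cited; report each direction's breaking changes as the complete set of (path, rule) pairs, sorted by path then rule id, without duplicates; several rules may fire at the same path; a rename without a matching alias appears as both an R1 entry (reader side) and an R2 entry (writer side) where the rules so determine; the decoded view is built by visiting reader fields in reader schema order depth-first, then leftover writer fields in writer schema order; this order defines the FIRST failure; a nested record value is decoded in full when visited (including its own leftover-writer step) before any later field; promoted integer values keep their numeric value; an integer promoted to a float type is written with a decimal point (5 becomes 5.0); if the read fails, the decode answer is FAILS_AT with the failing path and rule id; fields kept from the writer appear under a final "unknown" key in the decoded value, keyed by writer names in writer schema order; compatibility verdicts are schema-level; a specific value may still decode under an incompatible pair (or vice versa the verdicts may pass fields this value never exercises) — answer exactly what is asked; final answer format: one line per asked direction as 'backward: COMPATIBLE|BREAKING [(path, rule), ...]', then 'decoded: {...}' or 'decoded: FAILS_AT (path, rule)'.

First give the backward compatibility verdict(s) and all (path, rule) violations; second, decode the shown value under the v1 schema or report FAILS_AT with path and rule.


in Ticket below, arrows point writer -> reader
backward pass over Ticket, reader schema v2, writer schema v1:
  role <- role (Color -> Color, writer required)
  scores <- scores (map<string, float32> -> map<string, float32>, writer required)
  addr <- addr (Meta -> Meta, writer required)
  rating <- rating (float32 -> float32, writer optional)
  seq <- seq (int64 -> int64, writer required)
  id <- id (int32 -> int32, writer required)
  addr.score <- addr.score (float64 -> float64, writer required)
  addr.payload <- addr.payload (bytes -> bytes, writer required)
  addr.version <- addr.version (int64 -> int64, writer optional)
  rule R1 violated at addr.version
  rule R1 violated at rating
  rule R5 violated at role
  => 3 violation(s): backward is BREAKING for Ticket
decode walk for Ticket under reader schema v1:
  role := "GREEN"
  scores := {}
  addr.score := 10.0
  addr.payload := 0xC0DE
  addr.version := 100
  rating := 10.0
  seq := 250
  id := 3
  => decoded: {"role": "GREEN", "scores": {}, "addr": {"score": 10.0, "payload": 0xC0DE, "version": 100}, "rating": 10.0, "seq": 250, "id": 3}

backward: BREAKING [(addr.version, R1), (rating, R1), (role, R5)]; decoded: {"role": "GREEN", "scores": {}, "addr": {"score": 10.0, "payload": 0xC0DE, "version": 100}, "rating": 10.0, "seq": 250, "id": 3}


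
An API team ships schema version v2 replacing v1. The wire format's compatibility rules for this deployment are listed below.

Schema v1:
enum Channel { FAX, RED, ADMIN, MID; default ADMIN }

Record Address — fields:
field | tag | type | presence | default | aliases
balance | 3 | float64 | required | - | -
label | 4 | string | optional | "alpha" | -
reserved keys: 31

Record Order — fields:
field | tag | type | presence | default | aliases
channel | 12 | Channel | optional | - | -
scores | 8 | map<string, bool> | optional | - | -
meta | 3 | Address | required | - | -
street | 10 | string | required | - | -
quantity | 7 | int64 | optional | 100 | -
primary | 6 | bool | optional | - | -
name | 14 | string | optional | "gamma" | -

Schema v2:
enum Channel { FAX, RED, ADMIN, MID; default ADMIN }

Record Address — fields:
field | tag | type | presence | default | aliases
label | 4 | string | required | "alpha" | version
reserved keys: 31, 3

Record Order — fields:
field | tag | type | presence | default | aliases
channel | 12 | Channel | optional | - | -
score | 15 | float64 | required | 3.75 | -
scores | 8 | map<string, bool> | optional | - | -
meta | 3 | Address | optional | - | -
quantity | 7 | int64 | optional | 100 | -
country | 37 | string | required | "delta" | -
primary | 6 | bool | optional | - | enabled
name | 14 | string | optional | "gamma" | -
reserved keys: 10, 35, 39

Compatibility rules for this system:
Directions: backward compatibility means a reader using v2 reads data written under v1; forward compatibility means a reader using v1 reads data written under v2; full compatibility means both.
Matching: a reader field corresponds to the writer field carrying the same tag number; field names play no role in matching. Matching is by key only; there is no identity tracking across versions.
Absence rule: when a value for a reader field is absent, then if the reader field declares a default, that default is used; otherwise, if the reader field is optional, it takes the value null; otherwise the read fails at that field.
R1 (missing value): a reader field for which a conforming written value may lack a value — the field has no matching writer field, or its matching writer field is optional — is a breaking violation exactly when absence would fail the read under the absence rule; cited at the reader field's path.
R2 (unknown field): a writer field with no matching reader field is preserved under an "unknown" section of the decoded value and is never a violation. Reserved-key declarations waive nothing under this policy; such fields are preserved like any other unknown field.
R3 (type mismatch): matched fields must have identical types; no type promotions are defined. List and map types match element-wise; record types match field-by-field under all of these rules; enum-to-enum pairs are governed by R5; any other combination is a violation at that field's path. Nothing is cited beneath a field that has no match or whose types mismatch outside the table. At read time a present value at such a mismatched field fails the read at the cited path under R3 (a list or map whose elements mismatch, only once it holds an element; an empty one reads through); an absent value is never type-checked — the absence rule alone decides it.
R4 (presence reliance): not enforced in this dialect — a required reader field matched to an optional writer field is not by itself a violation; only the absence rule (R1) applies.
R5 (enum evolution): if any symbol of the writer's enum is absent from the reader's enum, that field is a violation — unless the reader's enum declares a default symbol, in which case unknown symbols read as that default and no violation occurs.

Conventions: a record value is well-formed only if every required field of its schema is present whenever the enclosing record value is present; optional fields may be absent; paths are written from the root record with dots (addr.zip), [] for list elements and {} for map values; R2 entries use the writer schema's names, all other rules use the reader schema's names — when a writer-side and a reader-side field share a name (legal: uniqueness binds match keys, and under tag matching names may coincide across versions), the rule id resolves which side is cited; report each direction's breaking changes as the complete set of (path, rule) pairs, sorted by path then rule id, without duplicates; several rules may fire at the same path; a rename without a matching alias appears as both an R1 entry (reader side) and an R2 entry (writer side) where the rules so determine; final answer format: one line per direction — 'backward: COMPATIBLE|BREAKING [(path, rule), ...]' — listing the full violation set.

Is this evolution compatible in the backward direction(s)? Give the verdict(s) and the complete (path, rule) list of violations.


backward: COMPATIBLE []

in Order below, arrows point writer -> reader
backward analysis of Order with v2 as reader and v1 as writer:
  channel <- channel (Channel -> Channel, writer optional)
  score has no writer counterpart
  scores <- scores (map<string, bool> -> map<string, bool>, writer optional)
  meta <- meta (Address -> Address, writer required)
  quantity <- quantity (int64 -> int64, writer optional)
  country has no writer counterpart
  primary <- primary (bool -> bool, writer optional)
  name <- name (string -> string, writer optional)
  street (writer side), unknown to reader
  meta.label <- meta.label (string -> string, writer optional)
  meta.balance (writer side), unknown to reader
  => backward verdict for Order: COMPATIBLE, no violations
diffs on Order not affecting the asked answer:
  added field score to record Order: required float64, tag 15, default 3.75 (in v2 it sits immediately before scores) -> no rule fires on it in Order's dialect; the asked verdict holds
  removed field balance from record Address (its key 3 joins the reserved list) -> fires only in the forward direction of Order, which is not asked here
  field label in record Address: optional changed to required -> no rule fires on it in Order's dialect; the asked verdict holds
  removed field street from record Order (its key 10 joins the reserved list) -> fires only in the forward direction of Order, which is not asked here
  field meta in record Order: required changed to optional -> fires only in the forward direction of Order, which is not asked here
  added field country to record Order: required string, tag 37, default "delta" (in v2 it sits immediately before primary) -> no rule fires on it in Order's dialect; the asked verdict holds


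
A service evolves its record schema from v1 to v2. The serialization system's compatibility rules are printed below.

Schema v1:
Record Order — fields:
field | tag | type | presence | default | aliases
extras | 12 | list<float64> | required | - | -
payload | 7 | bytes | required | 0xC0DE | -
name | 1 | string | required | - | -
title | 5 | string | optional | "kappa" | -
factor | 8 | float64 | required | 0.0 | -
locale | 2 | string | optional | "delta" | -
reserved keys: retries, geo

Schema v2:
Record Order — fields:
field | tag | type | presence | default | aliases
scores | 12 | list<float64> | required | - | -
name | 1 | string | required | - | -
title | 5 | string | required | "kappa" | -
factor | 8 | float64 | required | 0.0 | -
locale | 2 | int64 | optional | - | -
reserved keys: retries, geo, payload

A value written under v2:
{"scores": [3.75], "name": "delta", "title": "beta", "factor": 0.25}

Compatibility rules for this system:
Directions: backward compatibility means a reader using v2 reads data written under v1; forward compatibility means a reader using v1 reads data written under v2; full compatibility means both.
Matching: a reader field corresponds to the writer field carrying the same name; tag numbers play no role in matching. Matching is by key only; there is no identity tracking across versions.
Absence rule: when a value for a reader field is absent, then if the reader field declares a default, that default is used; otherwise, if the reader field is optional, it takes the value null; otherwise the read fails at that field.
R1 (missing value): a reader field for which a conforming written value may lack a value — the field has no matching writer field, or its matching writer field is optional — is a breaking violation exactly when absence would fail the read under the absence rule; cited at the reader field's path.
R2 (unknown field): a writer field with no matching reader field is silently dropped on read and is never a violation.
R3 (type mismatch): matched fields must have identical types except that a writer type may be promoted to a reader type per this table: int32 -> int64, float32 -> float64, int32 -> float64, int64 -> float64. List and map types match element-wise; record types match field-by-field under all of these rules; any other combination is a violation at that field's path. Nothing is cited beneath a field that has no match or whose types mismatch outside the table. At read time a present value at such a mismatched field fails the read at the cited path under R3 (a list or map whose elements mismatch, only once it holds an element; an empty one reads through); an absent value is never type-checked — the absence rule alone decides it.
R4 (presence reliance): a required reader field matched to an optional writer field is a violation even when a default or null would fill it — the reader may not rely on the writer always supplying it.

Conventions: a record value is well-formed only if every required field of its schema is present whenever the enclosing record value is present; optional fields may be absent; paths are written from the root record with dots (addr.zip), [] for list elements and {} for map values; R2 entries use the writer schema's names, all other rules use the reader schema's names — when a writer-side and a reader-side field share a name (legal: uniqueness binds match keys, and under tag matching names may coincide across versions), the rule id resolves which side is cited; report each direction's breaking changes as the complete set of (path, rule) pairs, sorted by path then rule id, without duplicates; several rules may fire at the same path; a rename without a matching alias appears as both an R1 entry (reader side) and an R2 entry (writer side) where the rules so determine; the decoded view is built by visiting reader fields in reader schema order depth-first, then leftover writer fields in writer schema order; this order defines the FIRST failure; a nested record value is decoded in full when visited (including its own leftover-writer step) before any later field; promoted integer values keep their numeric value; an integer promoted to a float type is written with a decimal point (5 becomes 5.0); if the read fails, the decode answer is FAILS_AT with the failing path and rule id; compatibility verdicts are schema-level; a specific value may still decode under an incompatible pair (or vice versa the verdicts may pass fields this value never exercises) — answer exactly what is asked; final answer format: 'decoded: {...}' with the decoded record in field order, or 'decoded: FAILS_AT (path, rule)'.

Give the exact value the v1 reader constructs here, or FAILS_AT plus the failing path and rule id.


decoded: FAILS_AT (extras, R1)

arrows below run writer -> reader for Order
decoding the Order value with the v1 reader:
  read fails at extras under R1 (no fill)
  => FAILS_AT (extras, R1)
remaining Order differences; none change what is asked:
  removed field payload from record Order (its key "payload" joins the reserved list) -> triggers nothing under the printed rules; the Order answer is the same either way
  field locale in record Order: type string changed to int64 (its default is dropped) -> schema-level compatibility only; this Order value's decode is unchanged
  field title in record Order: optional changed to required -> schema-level compatibility only; this Order value's decode is unchanged
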